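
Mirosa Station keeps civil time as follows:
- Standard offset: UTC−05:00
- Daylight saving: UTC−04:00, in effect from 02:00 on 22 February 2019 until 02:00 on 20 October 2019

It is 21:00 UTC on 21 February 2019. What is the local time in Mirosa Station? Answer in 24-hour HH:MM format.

16:00

At the standard offset (UTC−05:00), 21:00 UTC − 5h = 16:00 Mirosa Station standard time.
The standard-time date in Mirosa Station, 21 February 2019, does not fall between 22 February and 20 October, so daylight saving is not in effect and Mirosa Station is at UTC−05:00.
21:00 UTC − 5h = 16:00 local.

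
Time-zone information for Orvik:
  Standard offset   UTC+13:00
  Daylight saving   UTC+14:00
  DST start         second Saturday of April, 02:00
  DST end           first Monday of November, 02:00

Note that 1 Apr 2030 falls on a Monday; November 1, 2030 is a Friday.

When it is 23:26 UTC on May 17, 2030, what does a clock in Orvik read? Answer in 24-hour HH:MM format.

1 April 2030 is a Monday, so the first Saturday is April 6 and the second is April 13.
1 November 2030 is a Friday, so the first Monday is November 4.
At the standard offset (UTC+13:00), 23:26 UTC + 13h = 12:26 Orvik standard time (rolling into the next day, 18 May 2030).
The standard-time date in Orvik, May 18, 2030, lies within the daylight-saving period (13 April – 4 November), so Orvik is on daylight time, UTC+14:00.
23:26 UTC + 14h = 13:26 local (rolling into the next day, 18 May 2030).

13:26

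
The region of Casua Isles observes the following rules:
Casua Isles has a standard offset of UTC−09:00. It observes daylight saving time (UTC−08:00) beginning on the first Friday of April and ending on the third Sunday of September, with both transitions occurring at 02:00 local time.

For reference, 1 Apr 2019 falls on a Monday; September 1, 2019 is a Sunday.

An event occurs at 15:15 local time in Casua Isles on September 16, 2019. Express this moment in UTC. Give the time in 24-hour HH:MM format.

1 April 2019 is a Monday, so the first Friday is April 5.
1 September 2019 is a Sunday, so the first Sunday is September 1 and the third is September 15.
Daylight saving runs 5 April – 15 September; September 16, 2019 is outside that window, so Casua Isles is on standard time at UTC−09:00.
15:15 local + 9h = 00:15 UTC (rolling into the next day, 17 September 2019).

00:15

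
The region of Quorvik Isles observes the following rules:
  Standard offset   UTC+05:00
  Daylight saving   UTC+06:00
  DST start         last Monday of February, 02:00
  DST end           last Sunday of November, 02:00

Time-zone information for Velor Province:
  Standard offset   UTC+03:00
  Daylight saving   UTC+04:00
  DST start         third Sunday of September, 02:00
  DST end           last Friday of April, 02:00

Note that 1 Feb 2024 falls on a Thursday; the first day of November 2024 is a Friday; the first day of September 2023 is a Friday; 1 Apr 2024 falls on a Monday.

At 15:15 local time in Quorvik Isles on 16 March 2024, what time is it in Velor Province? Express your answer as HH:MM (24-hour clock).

13:15

1 February 2024 is a Thursday, so Mondays fall on 5, 12, 19, 26; the last is February 26.
1 November 2024 is a Friday, so Sundays fall on 3, 10, 17, 24; the last is November 24.
Daylight saving runs 26 February – 24 November; 16 March 2024 is inside that window, so Quorvik Isles is at UTC+06:00.
15:15 Quorvik Isles − 6h = 09:15 UTC.
1 September 2023 is a Friday, so the first Sunday is September 3 and the third is September 17.
1 April 2024 is a Monday, so Fridays fall on 5, 12, 19, 26; the last is April 26.
At the standard offset (UTC+03:00), 09:15 UTC + 3h = 12:15 Velor Province standard time.
Daylight saving runs 17 September 2023 – 26 April 2024; the standard-time date in Velor Province, 16 March 2024, is inside that window, so Velor Province is at UTC+04:00.
09:15 UTC + 4h = 13:15 Velor Province.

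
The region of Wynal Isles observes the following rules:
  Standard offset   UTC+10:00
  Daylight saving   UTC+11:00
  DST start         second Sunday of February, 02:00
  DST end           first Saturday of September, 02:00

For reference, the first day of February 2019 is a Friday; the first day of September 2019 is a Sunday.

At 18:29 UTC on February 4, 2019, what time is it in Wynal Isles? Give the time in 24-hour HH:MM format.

1 February 2019 is a Friday, so the first Sunday is February 3 and the second is February 10.
1 September 2019 is a Sunday, so the first Saturday is September 7.
At the standard offset (UTC+10:00), 18:29 UTC + 10h = 04:29 Wynal Isles standard time (rolling into the next day, 5 February 2019).
The standard-time date in Wynal Isles, February 5, 2019, is outside the daylight-saving period (10 February – 7 September), so Wynal Isles is on standard time, UTC+10:00.
18:29 UTC + 10h = 04:29 local (rolling into the next day, 5 February 2019).

04:29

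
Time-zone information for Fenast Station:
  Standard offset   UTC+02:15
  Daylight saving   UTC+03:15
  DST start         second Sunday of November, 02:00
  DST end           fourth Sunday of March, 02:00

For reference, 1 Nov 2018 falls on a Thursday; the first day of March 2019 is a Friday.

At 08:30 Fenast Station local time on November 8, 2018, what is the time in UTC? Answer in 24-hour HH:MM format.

1 November 2018 is a Thursday, so the first Sunday is November 4 and the second is November 11.
1 March 2019 is a Friday, so the first Sunday is March 3 and the fourth is March 24.
November 8, 2018 is outside the daylight-saving period (11 November 2018 – 24 March 2019), so Fenast Station is on standard time, UTC+02:15.
08:30 local − 2h15m = 06:15 UTC.

06:15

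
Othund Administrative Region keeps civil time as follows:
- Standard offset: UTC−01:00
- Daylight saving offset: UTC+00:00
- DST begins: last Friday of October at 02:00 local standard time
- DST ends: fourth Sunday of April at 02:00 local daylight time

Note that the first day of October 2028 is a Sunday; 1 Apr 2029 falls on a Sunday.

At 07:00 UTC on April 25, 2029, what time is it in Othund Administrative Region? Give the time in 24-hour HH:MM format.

1 October 2028 is a Sunday, so Fridays fall on 6, 13, 20, 27; the last is October 27.
1 April 2029 is a Sunday, so the first Sunday is April 1 and the fourth is April 22.
At the standard offset (UTC−01:00), 07:00 UTC − 1h = 06:00 Othund Administrative Region standard time.
The standard-time date in Othund Administrative Region, April 25, 2029, is outside the daylight-saving period (27 October 2028 – 22 April 2029), so Othund Administrative Region is on standard time, UTC−01:00.
07:00 UTC − 1h = 06:00 local.

06:00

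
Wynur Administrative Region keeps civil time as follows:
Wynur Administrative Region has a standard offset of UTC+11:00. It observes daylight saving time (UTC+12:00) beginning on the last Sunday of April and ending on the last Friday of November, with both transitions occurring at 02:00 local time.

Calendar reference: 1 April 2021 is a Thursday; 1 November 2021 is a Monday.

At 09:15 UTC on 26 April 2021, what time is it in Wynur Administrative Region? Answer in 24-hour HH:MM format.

21:15

1 April 2021 is a Thursday, so Sundays fall on 4, 11, 18, 25; the last is April 25.
1 November 2021 is a Monday, so Fridays fall on 5, 12, 19, 26; the last is November 26.
At the standard offset (UTC+11:00), 09:15 UTC + 11h = 20:15 Wynur Administrative Region standard time.
Daylight saving runs 25 April – 26 November; the standard-time date in Wynur Administrative Region, 26 April 2021, is inside that window, so Wynur Administrative Region is at UTC+12:00.
09:15 UTC + 12h = 21:15 local.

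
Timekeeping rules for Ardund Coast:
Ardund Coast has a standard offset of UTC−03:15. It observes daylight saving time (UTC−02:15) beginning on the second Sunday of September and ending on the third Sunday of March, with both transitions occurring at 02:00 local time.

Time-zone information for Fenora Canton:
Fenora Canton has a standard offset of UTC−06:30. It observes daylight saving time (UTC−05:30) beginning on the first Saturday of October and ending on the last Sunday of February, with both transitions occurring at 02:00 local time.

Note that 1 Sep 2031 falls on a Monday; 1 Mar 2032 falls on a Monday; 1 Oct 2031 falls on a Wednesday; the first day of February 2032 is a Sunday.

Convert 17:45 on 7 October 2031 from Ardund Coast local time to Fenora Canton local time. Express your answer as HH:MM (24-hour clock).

1 September 2031 is a Monday, so the first Sunday is September 7 and the second is September 14.
1 March 2032 is a Monday, so the first Sunday is March 7 and the third is March 21.
7 October 2031 falls between 14 September 2031 and 21 March 2032, so daylight saving is in effect and Ardund Coast is at UTC−02:15.
17:45 Ardund Coast + 2h15m = 20:00 UTC.
1 October 2031 is a Wednesday, so the first Saturday is October 4.
1 February 2032 is a Sunday, so Sundays fall on 1, 8, 15, 22, 29; the last is February 29.
At the standard offset (UTC−06:30), 20:00 UTC − 6h30m = 13:30 Fenora Canton standard time.
The standard-time date in Fenora Canton, 7 October 2031, lies within the daylight-saving period (4 October 2031 – 29 February 2032), so Fenora Canton is on daylight time, UTC−05:30.
20:00 UTC − 5h30m = 14:30 Fenora Canton.

14:30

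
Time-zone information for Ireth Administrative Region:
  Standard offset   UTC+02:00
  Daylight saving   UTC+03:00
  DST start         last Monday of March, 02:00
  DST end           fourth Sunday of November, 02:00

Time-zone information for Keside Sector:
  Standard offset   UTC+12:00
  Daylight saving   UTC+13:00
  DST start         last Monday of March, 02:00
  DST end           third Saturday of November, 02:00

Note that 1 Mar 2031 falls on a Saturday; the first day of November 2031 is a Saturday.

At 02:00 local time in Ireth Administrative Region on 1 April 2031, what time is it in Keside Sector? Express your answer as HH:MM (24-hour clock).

1 March 2031 is a Saturday, so Mondays fall on 3, 10, 17, 24, 31; the last is March 31.
1 November 2031 is a Saturday, so the first Sunday is November 2 and the fourth is November 23.
1 April 2031 lies within the daylight-saving period (31 March – 23 November), so Ireth Administrative Region is on daylight time, UTC+03:00.
02:00 Ireth Administrative Region − 3h = 23:00 UTC (rolling into the previous day, 31 March 2031).
1 March 2031 is a Saturday, so Mondays fall on 3, 10, 17, 24, 31; the last is March 31.
1 November 2031 is a Saturday, so the first Saturday is November 1 and the third is November 15.
At the standard offset (UTC+12:00), 23:00 UTC + 12h = 11:00 Keside Sector standard time (rolling into the next day, 1 April 2031).
Daylight saving runs 31 March – 15 November; the standard-time date in Keside Sector, 1 April 2031, is inside that window, so Keside Sector is at UTC+13:00.
23:00 UTC + 13h = 12:00 Keside Sector (rolling into the next day, 1 April 2031).

12:00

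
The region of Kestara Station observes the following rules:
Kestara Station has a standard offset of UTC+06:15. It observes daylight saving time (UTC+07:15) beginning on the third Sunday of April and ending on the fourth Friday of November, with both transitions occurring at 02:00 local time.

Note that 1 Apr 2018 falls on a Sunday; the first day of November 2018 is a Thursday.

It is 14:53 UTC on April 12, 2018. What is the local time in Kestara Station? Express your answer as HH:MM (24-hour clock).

21:08

1 April 2018 is a Sunday, so the first Sunday is April 1 and the third is April 15.
1 November 2018 is a Thursday, so the first Friday is November 2 and the fourth is November 23.
At the standard offset (UTC+06:15), 14:53 UTC + 6h15m = 21:08 Kestara Station standard time.
The standard-time date in Kestara Station, April 12, 2018, is outside the daylight-saving period (15 April – 23 November), so Kestara Station is on standard time, UTC+06:15.
14:53 UTC + 6h15m = 21:08 local.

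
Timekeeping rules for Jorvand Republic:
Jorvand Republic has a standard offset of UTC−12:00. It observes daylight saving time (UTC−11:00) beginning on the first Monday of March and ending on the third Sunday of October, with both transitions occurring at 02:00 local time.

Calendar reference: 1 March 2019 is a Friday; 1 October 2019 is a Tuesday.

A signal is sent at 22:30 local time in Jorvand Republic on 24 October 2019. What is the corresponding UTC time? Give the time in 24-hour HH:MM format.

10:30

1 March 2019 is a Friday, so the first Monday is March 4.
1 October 2019 is a Tuesday, so the first Sunday is October 6 and the third is October 20.
Daylight saving runs 4 March – 20 October; 24 October 2019 is outside that window, so Jorvand Republic is on standard time at UTC−12:00.
22:30 local + 12h = 10:30 UTC (rolling into the next day, 25 October 2019).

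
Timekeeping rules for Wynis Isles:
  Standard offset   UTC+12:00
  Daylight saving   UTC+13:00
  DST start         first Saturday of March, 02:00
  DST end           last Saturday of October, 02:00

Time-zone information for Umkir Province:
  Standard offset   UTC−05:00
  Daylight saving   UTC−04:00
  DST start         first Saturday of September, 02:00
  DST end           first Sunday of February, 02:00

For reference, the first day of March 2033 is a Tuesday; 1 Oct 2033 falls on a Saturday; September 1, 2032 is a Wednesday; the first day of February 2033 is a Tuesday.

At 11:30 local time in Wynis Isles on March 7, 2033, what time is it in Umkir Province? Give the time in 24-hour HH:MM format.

1 March 2033 is a Tuesday, so the first Saturday is March 5.
1 October 2033 is a Saturday, so Saturdays fall on 1, 8, 15, 22, 29; the last is October 29.
March 7, 2033 lies within the daylight-saving period (5 March – 29 October), so Wynis Isles is on daylight time, UTC+13:00.
11:30 Wynis Isles − 13h = 22:30 UTC (rolling into the previous day, 6 March 2033).
1 September 2032 is a Wednesday, so the first Saturday is September 4.
1 February 2033 is a Tuesday, so the first Sunday is February 6.
At the standard offset (UTC−05:00), 22:30 UTC − 5h = 17:30 Umkir Province standard time.
The standard-time date in Umkir Province, March 6, 2033, is outside the daylight-saving period (4 September 2032 – 6 February 2033), so Umkir Province is on standard time, UTC−05:00.
22:30 UTC − 5h = 17:30 Umkir Province.

17:30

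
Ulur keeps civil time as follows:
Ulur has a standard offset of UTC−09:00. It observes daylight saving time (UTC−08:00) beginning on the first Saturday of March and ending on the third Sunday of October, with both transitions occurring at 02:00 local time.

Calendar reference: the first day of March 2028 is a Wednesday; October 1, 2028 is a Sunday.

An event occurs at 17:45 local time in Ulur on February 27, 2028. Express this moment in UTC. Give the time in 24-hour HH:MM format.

1 March 2028 is a Wednesday, so the first Saturday is March 4.
1 October 2028 is a Sunday, so the first Sunday is October 1 and the third is October 15.
February 27, 2028 does not fall between 4 March and 15 October, so daylight saving is not in effect and Ulur is at UTC−09:00.
17:45 local + 9h = 02:45 UTC (rolling into the next day, 28 February 2028).

02:45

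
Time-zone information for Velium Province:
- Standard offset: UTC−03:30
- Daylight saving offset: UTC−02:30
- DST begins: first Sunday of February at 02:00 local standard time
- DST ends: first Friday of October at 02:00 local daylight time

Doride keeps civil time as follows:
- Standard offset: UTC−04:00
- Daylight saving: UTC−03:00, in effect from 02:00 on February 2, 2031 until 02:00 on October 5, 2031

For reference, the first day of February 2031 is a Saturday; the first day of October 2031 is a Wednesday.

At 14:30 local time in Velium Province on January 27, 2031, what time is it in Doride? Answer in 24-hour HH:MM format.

1 February 2031 is a Saturday, so the first Sunday is February 2.
1 October 2031 is a Wednesday, so the first Friday is October 3.
January 27, 2031 is outside the daylight-saving period (2 February – 3 October), so Velium Province is on standard time, UTC−03:30.
14:30 Velium Province + 3h30m = 18:00 UTC.
At the standard offset (UTC−04:00), 18:00 UTC − 4h = 14:00 Doride standard time.
The standard-time date in Doride, January 27, 2031, is outside the daylight-saving period (2 February – 5 October), so Doride is on standard time, UTC−04:00.
18:00 UTC − 4h = 14:00 Doride.

14:00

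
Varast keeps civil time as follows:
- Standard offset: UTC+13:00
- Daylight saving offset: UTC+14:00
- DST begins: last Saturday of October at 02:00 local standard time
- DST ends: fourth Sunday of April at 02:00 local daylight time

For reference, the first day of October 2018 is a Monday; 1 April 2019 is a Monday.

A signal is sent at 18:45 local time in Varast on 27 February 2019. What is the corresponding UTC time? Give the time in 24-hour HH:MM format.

1 October 2018 is a Monday, so Saturdays fall on 6, 13, 20, 27; the last is October 27.
1 April 2019 is a Monday, so the first Sunday is April 7 and the fourth is April 28.
27 February 2019 falls between 27 October 2018 and 28 April 2019, so daylight saving is in effect and Varast is at UTC+14:00.
18:45 local − 14h = 04:45 UTC.

04:45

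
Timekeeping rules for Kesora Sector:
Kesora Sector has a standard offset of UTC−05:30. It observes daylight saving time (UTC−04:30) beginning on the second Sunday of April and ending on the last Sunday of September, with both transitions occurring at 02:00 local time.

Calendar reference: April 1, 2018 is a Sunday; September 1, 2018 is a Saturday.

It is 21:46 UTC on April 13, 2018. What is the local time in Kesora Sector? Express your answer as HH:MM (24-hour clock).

1 April 2018 is a Sunday, so the first Sunday is April 1 and the second is April 8.
1 September 2018 is a Saturday, so Sundays fall on 2, 9, 16, 23, 30; the last is September 30.
At the standard offset (UTC−05:30), 21:46 UTC − 5h30m = 16:16 Kesora Sector standard time.
Daylight saving runs 8 April – 30 September; the standard-time date in Kesora Sector, April 13, 2018, is inside that window, so Kesora Sector is at UTC−04:30.
21:46 UTC − 4h30m = 17:16 local.

17:16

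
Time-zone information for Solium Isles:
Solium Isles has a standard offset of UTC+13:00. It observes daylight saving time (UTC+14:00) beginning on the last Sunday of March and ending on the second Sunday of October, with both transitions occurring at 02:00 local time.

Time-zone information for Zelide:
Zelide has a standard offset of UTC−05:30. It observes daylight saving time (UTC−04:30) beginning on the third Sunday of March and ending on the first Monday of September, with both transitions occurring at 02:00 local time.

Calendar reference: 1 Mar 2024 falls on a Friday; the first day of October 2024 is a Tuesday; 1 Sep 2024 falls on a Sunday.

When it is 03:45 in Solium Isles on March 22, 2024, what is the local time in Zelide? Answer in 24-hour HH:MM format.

1 March 2024 is a Friday, so Sundays fall on 3, 10, 17, 24, 31; the last is March 31.
1 October 2024 is a Tuesday, so the first Sunday is October 6 and the second is October 13.
Daylight saving runs 31 March – 13 October; March 22, 2024 is outside that window, so Solium Isles is on standard time at UTC+13:00.
03:45 Solium Isles − 13h = 14:45 UTC (rolling into the previous day, 21 March 2024).
1 March 2024 is a Friday, so the first Sunday is March 3 and the third is March 17.
1 September 2024 is a Sunday, so the first Monday is September 2.
At the standard offset (UTC−05:30), 14:45 UTC − 5h30m = 09:15 Zelide standard time.
Daylight saving runs 17 March – 2 September; the standard-time date in Zelide, March 21, 2024, is inside that window, so Zelide is at UTC−04:30.
14:45 UTC − 4h30m = 10:15 Zelide.

10:15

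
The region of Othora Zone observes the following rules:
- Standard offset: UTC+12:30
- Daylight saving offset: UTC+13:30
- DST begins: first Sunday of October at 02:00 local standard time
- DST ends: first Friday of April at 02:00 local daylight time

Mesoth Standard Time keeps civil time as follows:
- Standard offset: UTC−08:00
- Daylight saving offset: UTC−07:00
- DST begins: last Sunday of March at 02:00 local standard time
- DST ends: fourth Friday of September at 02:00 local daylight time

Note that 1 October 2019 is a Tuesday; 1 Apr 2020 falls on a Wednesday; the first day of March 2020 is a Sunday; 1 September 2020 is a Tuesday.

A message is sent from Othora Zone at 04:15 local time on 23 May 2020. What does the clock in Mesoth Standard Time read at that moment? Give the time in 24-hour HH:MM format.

1 October 2019 is a Tuesday, so the first Sunday is October 6.
1 April 2020 is a Wednesday, so the first Friday is April 3.
23 May 2020 does not fall between 6 October 2019 and 3 April 2020, so daylight saving is not in effect and Othora Zone is at UTC+12:30.
04:15 Othora Zone − 12h30m = 15:45 UTC (rolling into the previous day, 22 May 2020).
1 March 2020 is a Sunday, so Sundays fall on 1, 8, 15, 22, 29; the last is March 29.
1 September 2020 is a Tuesday, so the first Friday is September 4 and the fourth is September 25.
At the standard offset (UTC−08:00), 15:45 UTC − 8h = 07:45 Mesoth Standard Time standard time.
The standard-time date in Mesoth Standard Time, 22 May 2020, lies within the daylight-saving period (29 March – 25 September), so Mesoth Standard Time is on daylight time, UTC−07:00.
15:45 UTC − 7h = 08:45 Mesoth Standard Time.

08:45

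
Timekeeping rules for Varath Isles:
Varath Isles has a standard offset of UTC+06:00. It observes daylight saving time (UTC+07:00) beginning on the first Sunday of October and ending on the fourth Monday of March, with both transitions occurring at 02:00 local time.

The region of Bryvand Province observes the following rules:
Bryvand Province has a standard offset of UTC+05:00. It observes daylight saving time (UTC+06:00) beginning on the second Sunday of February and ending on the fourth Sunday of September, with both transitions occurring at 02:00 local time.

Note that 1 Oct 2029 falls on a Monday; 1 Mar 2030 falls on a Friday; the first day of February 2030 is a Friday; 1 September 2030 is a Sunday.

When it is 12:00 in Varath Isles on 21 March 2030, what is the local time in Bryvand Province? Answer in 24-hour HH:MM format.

11:00

1 October 2029 is a Monday, so the first Sunday is October 7.
1 March 2030 is a Friday, so the first Monday is March 4 and the fourth is March 25.
Daylight saving runs 7 October 2029 – 25 March 2030; 21 March 2030 is inside that window, so Varath Isles is at UTC+07:00.
12:00 Varath Isles − 7h = 05:00 UTC.
1 February 2030 is a Friday, so the first Sunday is February 3 and the second is February 10.
1 September 2030 is a Sunday, so the first Sunday is September 1 and the fourth is September 22.
At the standard offset (UTC+05:00), 05:00 UTC + 5h = 10:00 Bryvand Province standard time.
Daylight saving runs 10 February – 22 September; the standard-time date in Bryvand Province, 21 March 2030, is inside that window, so Bryvand Province is at UTC+06:00.
05:00 UTC + 6h = 11:00 Bryvand Province.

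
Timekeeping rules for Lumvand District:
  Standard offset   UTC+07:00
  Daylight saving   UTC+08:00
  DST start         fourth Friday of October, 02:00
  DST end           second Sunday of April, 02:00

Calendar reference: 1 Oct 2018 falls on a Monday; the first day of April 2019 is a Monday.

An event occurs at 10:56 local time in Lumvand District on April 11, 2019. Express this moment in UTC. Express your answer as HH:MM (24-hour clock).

02:56

1 October 2018 is a Monday, so the first Friday is October 5 and the fourth is October 26.
1 April 2019 is a Monday, so the first Sunday is April 7 and the second is April 14.
April 11, 2019 lies within the daylight-saving period (26 October 2018 – 14 April 2019), so Lumvand District is on daylight time, UTC+08:00.
10:56 local − 8h = 02:56 UTC.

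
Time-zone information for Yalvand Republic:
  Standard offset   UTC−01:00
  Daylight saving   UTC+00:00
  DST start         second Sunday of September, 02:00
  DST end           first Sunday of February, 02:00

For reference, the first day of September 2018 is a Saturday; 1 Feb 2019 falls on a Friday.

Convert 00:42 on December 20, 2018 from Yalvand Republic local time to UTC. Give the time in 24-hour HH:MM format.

1 September 2018 is a Saturday, so the first Sunday is September 2 and the second is September 9.
1 February 2019 is a Friday, so the first Sunday is February 3.
December 20, 2018 falls between 9 September 2018 and 3 February 2019, so daylight saving is in effect and Yalvand Republic is at UTC+00:00.
00:42 local − 0h = 00:42 UTC.

00:42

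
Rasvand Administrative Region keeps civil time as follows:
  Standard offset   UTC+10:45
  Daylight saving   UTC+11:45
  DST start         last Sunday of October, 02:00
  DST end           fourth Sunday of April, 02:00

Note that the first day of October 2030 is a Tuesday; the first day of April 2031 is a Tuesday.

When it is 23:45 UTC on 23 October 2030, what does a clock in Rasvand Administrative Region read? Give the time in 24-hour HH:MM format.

1 October 2030 is a Tuesday, so Sundays fall on 6, 13, 20, 27; the last is October 27.
1 April 2031 is a Tuesday, so the first Sunday is April 6 and the fourth is April 27.
At the standard offset (UTC+10:45), 23:45 UTC + 10h45m = 10:30 Rasvand Administrative Region standard time (rolling into the next day, 24 October 2030).
The standard-time date in Rasvand Administrative Region, 24 October 2030, is outside the daylight-saving period (27 October 2030 – 27 April 2031), so Rasvand Administrative Region is on standard time, UTC+10:45.
23:45 UTC + 10h45m = 10:30 local (rolling into the next day, 24 October 2030).

10:30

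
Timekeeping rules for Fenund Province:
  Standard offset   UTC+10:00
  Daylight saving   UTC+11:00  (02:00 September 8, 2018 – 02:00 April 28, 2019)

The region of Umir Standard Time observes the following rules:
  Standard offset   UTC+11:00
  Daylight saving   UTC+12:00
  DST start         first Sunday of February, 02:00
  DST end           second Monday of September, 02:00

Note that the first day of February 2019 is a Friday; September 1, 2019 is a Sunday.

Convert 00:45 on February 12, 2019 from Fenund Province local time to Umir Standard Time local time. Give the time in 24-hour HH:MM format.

01:45

February 12, 2019 lies within the daylight-saving period (8 September 2018 – 28 April 2019), so Fenund Province is on daylight time, UTC+11:00.
00:45 Fenund Province − 11h = 13:45 UTC (rolling into the previous day, 11 February 2019).
1 February 2019 is a Friday, so the first Sunday is February 3.
1 September 2019 is a Sunday, so the first Monday is September 2 and the second is September 9.
At the standard offset (UTC+11:00), 13:45 UTC + 11h = 00:45 Umir Standard Time standard time (rolling into the next day, 12 February 2019).
The standard-time date in Umir Standard Time, February 12, 2019, falls between 3 February and 9 September, so daylight saving is in effect and Umir Standard Time is at UTC+12:00.
13:45 UTC + 12h = 01:45 Umir Standard Time (rolling into the next day, 12 February 2019).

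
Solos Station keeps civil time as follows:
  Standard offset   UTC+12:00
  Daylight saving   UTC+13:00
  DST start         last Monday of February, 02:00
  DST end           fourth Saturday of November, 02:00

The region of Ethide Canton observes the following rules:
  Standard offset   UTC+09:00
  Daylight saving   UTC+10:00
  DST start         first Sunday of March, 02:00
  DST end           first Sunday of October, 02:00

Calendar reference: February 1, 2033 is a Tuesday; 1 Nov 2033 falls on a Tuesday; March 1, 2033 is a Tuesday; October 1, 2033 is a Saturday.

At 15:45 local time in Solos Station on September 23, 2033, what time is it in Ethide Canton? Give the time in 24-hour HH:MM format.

1 February 2033 is a Tuesday, so Mondays fall on 7, 14, 21, 28; the last is February 28.
1 November 2033 is a Tuesday, so the first Saturday is November 5 and the fourth is November 26.
September 23, 2033 falls between 28 February and 26 November, so daylight saving is in effect and Solos Station is at UTC+13:00.
15:45 Solos Station − 13h = 02:45 UTC.
1 March 2033 is a Tuesday, so the first Sunday is March 6.
1 October 2033 is a Saturday, so the first Sunday is October 2.
At the standard offset (UTC+09:00), 02:45 UTC + 9h = 11:45 Ethide Canton standard time.
The standard-time date in Ethide Canton, September 23, 2033, lies within the daylight-saving period (6 March – 2 October), so Ethide Canton is on daylight time, UTC+10:00.
02:45 UTC + 10h = 12:45 Ethide Canton.

12:45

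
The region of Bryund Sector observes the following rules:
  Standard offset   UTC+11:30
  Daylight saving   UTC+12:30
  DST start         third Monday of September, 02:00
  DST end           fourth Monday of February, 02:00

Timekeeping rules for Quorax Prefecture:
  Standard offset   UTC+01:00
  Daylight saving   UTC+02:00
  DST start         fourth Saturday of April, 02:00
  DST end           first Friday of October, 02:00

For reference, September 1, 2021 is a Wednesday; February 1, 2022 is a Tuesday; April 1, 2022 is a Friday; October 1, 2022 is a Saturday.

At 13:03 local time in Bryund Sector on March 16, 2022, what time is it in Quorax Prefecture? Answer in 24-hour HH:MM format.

02:33

1 September 2021 is a Wednesday, so the first Monday is September 6 and the third is September 20.
1 February 2022 is a Tuesday, so the first Monday is February 7 and the fourth is February 28.
March 16, 2022 is outside the daylight-saving period (20 September 2021 – 28 February 2022), so Bryund Sector is on standard time, UTC+11:30.
13:03 Bryund Sector − 11h30m = 01:33 UTC.
1 April 2022 is a Friday, so the first Saturday is April 2 and the fourth is April 23.
1 October 2022 is a Saturday, so the first Friday is October 7.
At the standard offset (UTC+01:00), 01:33 UTC + 1h = 02:33 Quorax Prefecture standard time.
Daylight saving runs 23 April – 7 October; the standard-time date in Quorax Prefecture, March 16, 2022, is outside that window, so Quorax Prefecture is on standard time at UTC+01:00.
01:33 UTC + 1h = 02:33 Quorax Prefecture.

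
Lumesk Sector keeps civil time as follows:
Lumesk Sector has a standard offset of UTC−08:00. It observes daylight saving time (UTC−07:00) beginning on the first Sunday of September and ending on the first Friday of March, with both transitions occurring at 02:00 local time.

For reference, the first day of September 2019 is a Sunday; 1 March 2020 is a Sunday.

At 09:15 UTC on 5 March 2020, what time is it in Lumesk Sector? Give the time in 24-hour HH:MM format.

02:15

1 September 2019 is a Sunday, so the first Sunday is September 1.
1 March 2020 is a Sunday, so the first Friday is March 6.
At the standard offset (UTC−08:00), 09:15 UTC − 8h = 01:15 Lumesk Sector standard time.
The standard-time date in Lumesk Sector, 5 March 2020, lies within the daylight-saving period (1 September 2019 – 6 March 2020), so Lumesk Sector is on daylight time, UTC−07:00.
09:15 UTC − 7h = 02:15 local.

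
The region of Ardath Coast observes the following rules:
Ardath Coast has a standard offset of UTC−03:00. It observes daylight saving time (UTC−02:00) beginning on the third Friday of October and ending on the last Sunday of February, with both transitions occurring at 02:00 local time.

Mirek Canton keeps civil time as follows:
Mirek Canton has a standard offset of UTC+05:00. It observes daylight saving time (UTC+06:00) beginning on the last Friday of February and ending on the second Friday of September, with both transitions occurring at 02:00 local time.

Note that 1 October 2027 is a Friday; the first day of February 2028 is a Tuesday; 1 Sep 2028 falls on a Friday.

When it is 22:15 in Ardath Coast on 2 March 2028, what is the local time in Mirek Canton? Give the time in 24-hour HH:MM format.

1 October 2027 is a Friday, so the first Friday is October 1 and the third is October 15.
1 February 2028 is a Tuesday, so Sundays fall on 6, 13, 20, 27; the last is February 27.
2 March 2028 is outside the daylight-saving period (15 October 2027 – 27 February 2028), so Ardath Coast is on standard time, UTC−03:00.
22:15 Ardath Coast + 3h = 01:15 UTC (rolling into the next day, 3 March 2028).
1 February 2028 is a Tuesday, so Fridays fall on 4, 11, 18, 25; the last is February 25.
1 September 2028 is a Friday, so the first Friday is September 1 and the second is September 8.
At the standard offset (UTC+05:00), 01:15 UTC + 5h = 06:15 Mirek Canton standard time.
The standard-time date in Mirek Canton, 3 March 2028, falls between 25 February and 8 September, so daylight saving is in effect and Mirek Canton is at UTC+06:00.
01:15 UTC + 6h = 07:15 Mirek Canton.

07:15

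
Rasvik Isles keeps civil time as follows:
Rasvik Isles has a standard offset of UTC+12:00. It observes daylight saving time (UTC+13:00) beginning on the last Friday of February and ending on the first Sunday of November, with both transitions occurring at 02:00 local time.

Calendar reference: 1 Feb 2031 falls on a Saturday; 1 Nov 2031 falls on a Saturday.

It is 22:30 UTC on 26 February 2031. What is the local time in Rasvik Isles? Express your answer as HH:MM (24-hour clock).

1 February 2031 is a Saturday, so Fridays fall on 7, 14, 21, 28; the last is February 28.
1 November 2031 is a Saturday, so the first Sunday is November 2.
At the standard offset (UTC+12:00), 22:30 UTC + 12h = 10:30 Rasvik Isles standard time (rolling into the next day, 27 February 2031).
The standard-time date in Rasvik Isles, 27 February 2031, does not fall between 28 February and 2 November, so daylight saving is not in effect and Rasvik Isles is at UTC+12:00.
22:30 UTC + 12h = 10:30 local (rolling into the next day, 27 February 2031).

10:30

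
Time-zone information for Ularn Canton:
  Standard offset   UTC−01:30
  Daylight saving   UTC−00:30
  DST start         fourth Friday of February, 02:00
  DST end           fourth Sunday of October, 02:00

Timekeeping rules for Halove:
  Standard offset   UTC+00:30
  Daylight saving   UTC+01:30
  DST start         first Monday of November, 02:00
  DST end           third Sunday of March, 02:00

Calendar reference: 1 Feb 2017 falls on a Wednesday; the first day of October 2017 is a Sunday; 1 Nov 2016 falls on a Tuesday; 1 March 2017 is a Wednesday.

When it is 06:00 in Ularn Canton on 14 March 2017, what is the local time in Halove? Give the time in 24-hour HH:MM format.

1 February 2017 is a Wednesday, so the first Friday is February 3 and the fourth is February 24.
1 October 2017 is a Sunday, so the first Sunday is October 1 and the fourth is October 22.
14 March 2017 lies within the daylight-saving period (24 February – 22 October), so Ularn Canton is on daylight time, UTC−00:30.
06:00 Ularn Canton + 0h30m = 06:30 UTC.
1 November 2016 is a Tuesday, so the first Monday is November 7.
1 March 2017 is a Wednesday, so the first Sunday is March 5 and the third is March 19.
At the standard offset (UTC+00:30), 06:30 UTC + 0h30m = 07:00 Halove standard time.
The standard-time date in Halove, 14 March 2017, falls between 7 November 2016 and 19 March 2017, so daylight saving is in effect and Halove is at UTC+01:30.
06:30 UTC + 1h30m = 08:00 Halove.

08:00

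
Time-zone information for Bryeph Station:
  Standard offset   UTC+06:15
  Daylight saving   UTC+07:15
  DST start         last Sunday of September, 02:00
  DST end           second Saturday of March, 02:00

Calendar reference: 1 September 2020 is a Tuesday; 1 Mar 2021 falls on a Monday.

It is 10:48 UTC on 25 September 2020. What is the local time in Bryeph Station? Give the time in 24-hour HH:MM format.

17:03

1 September 2020 is a Tuesday, so Sundays fall on 6, 13, 20, 27; the last is September 27.
1 March 2021 is a Monday, so the first Saturday is March 6 and the second is March 13.
At the standard offset (UTC+06:15), 10:48 UTC + 6h15m = 17:03 Bryeph Station standard time.
Daylight saving runs 27 September 2020 – 13 March 2021; the standard-time date in Bryeph Station, 25 September 2020, is outside that window, so Bryeph Station is on standard time at UTC+06:15.
10:48 UTC + 6h15m = 17:03 local.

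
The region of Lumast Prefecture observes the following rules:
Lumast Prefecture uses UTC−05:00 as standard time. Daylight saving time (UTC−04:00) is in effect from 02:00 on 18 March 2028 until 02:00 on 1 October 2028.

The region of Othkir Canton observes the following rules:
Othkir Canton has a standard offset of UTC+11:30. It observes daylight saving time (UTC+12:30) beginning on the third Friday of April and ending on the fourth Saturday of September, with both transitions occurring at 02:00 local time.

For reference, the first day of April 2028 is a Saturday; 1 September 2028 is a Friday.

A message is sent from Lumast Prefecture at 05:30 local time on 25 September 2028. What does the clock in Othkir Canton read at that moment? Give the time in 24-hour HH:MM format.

21:00

25 September 2028 falls between 18 March and 1 October, so daylight saving is in effect and Lumast Prefecture is at UTC−04:00.
05:30 Lumast Prefecture + 4h = 09:30 UTC.
1 April 2028 is a Saturday, so the first Friday is April 7 and the third is April 21.
1 September 2028 is a Friday, so the first Saturday is September 2 and the fourth is September 23.
At the standard offset (UTC+11:30), 09:30 UTC + 11h30m = 21:00 Othkir Canton standard time.
The standard-time date in Othkir Canton, 25 September 2028, does not fall between 21 April and 23 September, so daylight saving is not in effect and Othkir Canton is at UTC+11:30.
09:30 UTC + 11h30m = 21:00 Othkir Canton.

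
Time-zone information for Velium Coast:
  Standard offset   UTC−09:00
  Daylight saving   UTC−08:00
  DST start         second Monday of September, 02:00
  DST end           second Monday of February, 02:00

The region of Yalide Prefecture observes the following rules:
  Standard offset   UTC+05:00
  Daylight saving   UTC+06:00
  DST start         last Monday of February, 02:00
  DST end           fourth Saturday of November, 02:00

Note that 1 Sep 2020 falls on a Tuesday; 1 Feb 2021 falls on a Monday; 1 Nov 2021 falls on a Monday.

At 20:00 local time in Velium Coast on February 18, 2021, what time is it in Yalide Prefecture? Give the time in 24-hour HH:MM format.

1 September 2020 is a Tuesday, so the first Monday is September 7 and the second is September 14.
1 February 2021 is a Monday, so the first Monday is February 1 and the second is February 8.
February 18, 2021 does not fall between 14 September 2020 and 8 February 2021, so daylight saving is not in effect and Velium Coast is at UTC−09:00.
20:00 Velium Coast + 9h = 05:00 UTC (rolling into the next day, 19 February 2021).
1 February 2021 is a Monday, so Mondays fall on 1, 8, 15, 22; the last is February 22.
1 November 2021 is a Monday, so the first Saturday is November 6 and the fourth is November 27.
At the standard offset (UTC+05:00), 05:00 UTC + 5h = 10:00 Yalide Prefecture standard time.
The standard-time date in Yalide Prefecture, February 19, 2021, does not fall between 22 February and 27 November, so daylight saving is not in effect and Yalide Prefecture is at UTC+05:00.
05:00 UTC + 5h = 10:00 Yalide Prefecture.

10:00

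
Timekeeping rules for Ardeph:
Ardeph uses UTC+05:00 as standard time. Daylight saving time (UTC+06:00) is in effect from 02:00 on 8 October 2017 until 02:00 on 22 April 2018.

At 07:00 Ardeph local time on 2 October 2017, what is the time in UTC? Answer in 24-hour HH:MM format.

02:00

2 October 2017 is outside the daylight-saving period (8 October 2017 – 22 April 2018), so Ardeph is on standard time, UTC+05:00.
07:00 local − 5h = 02:00 UTC.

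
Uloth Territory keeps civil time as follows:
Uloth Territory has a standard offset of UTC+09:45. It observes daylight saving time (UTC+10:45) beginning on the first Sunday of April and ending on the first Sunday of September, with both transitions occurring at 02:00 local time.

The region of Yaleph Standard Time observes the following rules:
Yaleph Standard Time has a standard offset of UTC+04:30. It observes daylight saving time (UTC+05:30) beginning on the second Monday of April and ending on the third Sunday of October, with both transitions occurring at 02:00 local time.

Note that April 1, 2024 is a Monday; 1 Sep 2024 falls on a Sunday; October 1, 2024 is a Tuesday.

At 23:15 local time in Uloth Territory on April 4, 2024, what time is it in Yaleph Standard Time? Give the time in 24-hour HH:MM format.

1 April 2024 is a Monday, so the first Sunday is April 7.
1 September 2024 is a Sunday, so the first Sunday is September 1.
April 4, 2024 is outside the daylight-saving period (7 April – 1 September), so Uloth Territory is on standard time, UTC+09:45.
23:15 Uloth Territory − 9h45m = 13:30 UTC.
1 April 2024 is a Monday, so the first Monday is April 1 and the second is April 8.
1 October 2024 is a Tuesday, so the first Sunday is October 6 and the third is October 20.
At the standard offset (UTC+04:30), 13:30 UTC + 4h30m = 18:00 Yaleph Standard Time standard time.
The standard-time date in Yaleph Standard Time, April 4, 2024, does not fall between 8 April and 20 October, so daylight saving is not in effect and Yaleph Standard Time is at UTC+04:30.
13:30 UTC + 4h30m = 18:00 Yaleph Standard Time.

18:00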